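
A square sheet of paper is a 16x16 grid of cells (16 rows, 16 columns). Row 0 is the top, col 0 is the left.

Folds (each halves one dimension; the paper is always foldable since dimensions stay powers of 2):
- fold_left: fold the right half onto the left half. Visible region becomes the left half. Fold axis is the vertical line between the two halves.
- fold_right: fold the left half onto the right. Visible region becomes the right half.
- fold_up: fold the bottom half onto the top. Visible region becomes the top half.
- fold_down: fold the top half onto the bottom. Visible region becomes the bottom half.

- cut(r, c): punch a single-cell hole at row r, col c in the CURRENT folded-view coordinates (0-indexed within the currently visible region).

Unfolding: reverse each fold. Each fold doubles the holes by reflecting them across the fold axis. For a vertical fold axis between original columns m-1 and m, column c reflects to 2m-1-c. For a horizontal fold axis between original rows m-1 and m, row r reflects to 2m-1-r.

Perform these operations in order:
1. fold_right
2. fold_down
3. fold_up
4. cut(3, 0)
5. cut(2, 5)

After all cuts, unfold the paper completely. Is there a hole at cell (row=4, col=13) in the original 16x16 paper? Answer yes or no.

Op 1 fold_right: fold axis v@8; visible region now rows[0,16) x cols[8,16) = 16x8
Op 2 fold_down: fold axis h@8; visible region now rows[8,16) x cols[8,16) = 8x8
Op 3 fold_up: fold axis h@12; visible region now rows[8,12) x cols[8,16) = 4x8
Op 4 cut(3, 0): punch at orig (11,8); cuts so far [(11, 8)]; region rows[8,12) x cols[8,16) = 4x8
Op 5 cut(2, 5): punch at orig (10,13); cuts so far [(10, 13), (11, 8)]; region rows[8,12) x cols[8,16) = 4x8
Unfold 1 (reflect across h@12): 4 holes -> [(10, 13), (11, 8), (12, 8), (13, 13)]
Unfold 2 (reflect across h@8): 8 holes -> [(2, 13), (3, 8), (4, 8), (5, 13), (10, 13), (11, 8), (12, 8), (13, 13)]
Unfold 3 (reflect across v@8): 16 holes -> [(2, 2), (2, 13), (3, 7), (3, 8), (4, 7), (4, 8), (5, 2), (5, 13), (10, 2), (10, 13), (11, 7), (11, 8), (12, 7), (12, 8), (13, 2), (13, 13)]
Holes: [(2, 2), (2, 13), (3, 7), (3, 8), (4, 7), (4, 8), (5, 2), (5, 13), (10, 2), (10, 13), (11, 7), (11, 8), (12, 7), (12, 8), (13, 2), (13, 13)]

Answer: no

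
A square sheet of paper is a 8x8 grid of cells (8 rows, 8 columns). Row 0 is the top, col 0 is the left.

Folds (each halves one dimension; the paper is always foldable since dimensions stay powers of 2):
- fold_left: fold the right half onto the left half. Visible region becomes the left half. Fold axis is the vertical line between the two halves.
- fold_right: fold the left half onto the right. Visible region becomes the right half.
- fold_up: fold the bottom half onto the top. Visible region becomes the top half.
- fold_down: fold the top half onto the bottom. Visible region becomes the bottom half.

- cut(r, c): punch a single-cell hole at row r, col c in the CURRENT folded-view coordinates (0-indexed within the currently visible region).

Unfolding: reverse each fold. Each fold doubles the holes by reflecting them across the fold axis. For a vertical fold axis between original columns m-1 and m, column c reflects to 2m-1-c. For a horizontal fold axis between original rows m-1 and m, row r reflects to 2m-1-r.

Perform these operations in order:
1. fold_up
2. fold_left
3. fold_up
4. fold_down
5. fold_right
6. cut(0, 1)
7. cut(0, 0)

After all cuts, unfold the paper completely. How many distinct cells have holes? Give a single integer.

Answer: 64

Derivation:
Op 1 fold_up: fold axis h@4; visible region now rows[0,4) x cols[0,8) = 4x8
Op 2 fold_left: fold axis v@4; visible region now rows[0,4) x cols[0,4) = 4x4
Op 3 fold_up: fold axis h@2; visible region now rows[0,2) x cols[0,4) = 2x4
Op 4 fold_down: fold axis h@1; visible region now rows[1,2) x cols[0,4) = 1x4
Op 5 fold_right: fold axis v@2; visible region now rows[1,2) x cols[2,4) = 1x2
Op 6 cut(0, 1): punch at orig (1,3); cuts so far [(1, 3)]; region rows[1,2) x cols[2,4) = 1x2
Op 7 cut(0, 0): punch at orig (1,2); cuts so far [(1, 2), (1, 3)]; region rows[1,2) x cols[2,4) = 1x2
Unfold 1 (reflect across v@2): 4 holes -> [(1, 0), (1, 1), (1, 2), (1, 3)]
Unfold 2 (reflect across h@1): 8 holes -> [(0, 0), (0, 1), (0, 2), (0, 3), (1, 0), (1, 1), (1, 2), (1, 3)]
Unfold 3 (reflect across h@2): 16 holes -> [(0, 0), (0, 1), (0, 2), (0, 3), (1, 0), (1, 1), (1, 2), (1, 3), (2, 0), (2, 1), (2, 2), (2, 3), (3, 0), (3, 1), (3, 2), (3, 3)]
Unfold 4 (reflect across v@4): 32 holes -> [(0, 0), (0, 1), (0, 2), (0, 3), (0, 4), (0, 5), (0, 6), (0, 7), (1, 0), (1, 1), (1, 2), (1, 3), (1, 4), (1, 5), (1, 6), (1, 7), (2, 0), (2, 1), (2, 2), (2, 3), (2, 4), (2, 5), (2, 6), (2, 7), (3, 0), (3, 1), (3, 2), (3, 3), (3, 4), (3, 5), (3, 6), (3, 7)]
Unfold 5 (reflect across h@4): 64 holes -> [(0, 0), (0, 1), (0, 2), (0, 3), (0, 4), (0, 5), (0, 6), (0, 7), (1, 0), (1, 1), (1, 2), (1, 3), (1, 4), (1, 5), (1, 6), (1, 7), (2, 0), (2, 1), (2, 2), (2, 3), (2, 4), (2, 5), (2, 6), (2, 7), (3, 0), (3, 1), (3, 2), (3, 3), (3, 4), (3, 5), (3, 6), (3, 7), (4, 0), (4, 1), (4, 2), (4, 3), (4, 4), (4, 5), (4, 6), (4, 7), (5, 0), (5, 1), (5, 2), (5, 3), (5, 4), (5, 5), (5, 6), (5, 7), (6, 0), (6, 1), (6, 2), (6, 3), (6, 4), (6, 5), (6, 6), (6, 7), (7, 0), (7, 1), (7, 2), (7, 3), (7, 4), (7, 5), (7, 6), (7, 7)]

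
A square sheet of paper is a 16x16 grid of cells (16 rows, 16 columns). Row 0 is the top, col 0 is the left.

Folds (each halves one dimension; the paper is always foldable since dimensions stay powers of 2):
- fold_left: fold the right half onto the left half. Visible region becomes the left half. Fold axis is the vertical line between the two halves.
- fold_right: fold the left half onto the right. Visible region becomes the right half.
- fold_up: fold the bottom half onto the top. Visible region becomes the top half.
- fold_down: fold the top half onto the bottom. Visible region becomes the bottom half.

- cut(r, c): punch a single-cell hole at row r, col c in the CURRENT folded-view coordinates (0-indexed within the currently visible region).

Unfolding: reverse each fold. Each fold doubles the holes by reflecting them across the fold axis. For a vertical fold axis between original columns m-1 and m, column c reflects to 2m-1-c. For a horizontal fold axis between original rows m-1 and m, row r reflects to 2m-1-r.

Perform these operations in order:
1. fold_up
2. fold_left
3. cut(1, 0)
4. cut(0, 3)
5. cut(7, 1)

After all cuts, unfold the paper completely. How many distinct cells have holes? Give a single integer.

Op 1 fold_up: fold axis h@8; visible region now rows[0,8) x cols[0,16) = 8x16
Op 2 fold_left: fold axis v@8; visible region now rows[0,8) x cols[0,8) = 8x8
Op 3 cut(1, 0): punch at orig (1,0); cuts so far [(1, 0)]; region rows[0,8) x cols[0,8) = 8x8
Op 4 cut(0, 3): punch at orig (0,3); cuts so far [(0, 3), (1, 0)]; region rows[0,8) x cols[0,8) = 8x8
Op 5 cut(7, 1): punch at orig (7,1); cuts so far [(0, 3), (1, 0), (7, 1)]; region rows[0,8) x cols[0,8) = 8x8
Unfold 1 (reflect across v@8): 6 holes -> [(0, 3), (0, 12), (1, 0), (1, 15), (7, 1), (7, 14)]
Unfold 2 (reflect across h@8): 12 holes -> [(0, 3), (0, 12), (1, 0), (1, 15), (7, 1), (7, 14), (8, 1), (8, 14), (14, 0), (14, 15), (15, 3), (15, 12)]

Answer: 12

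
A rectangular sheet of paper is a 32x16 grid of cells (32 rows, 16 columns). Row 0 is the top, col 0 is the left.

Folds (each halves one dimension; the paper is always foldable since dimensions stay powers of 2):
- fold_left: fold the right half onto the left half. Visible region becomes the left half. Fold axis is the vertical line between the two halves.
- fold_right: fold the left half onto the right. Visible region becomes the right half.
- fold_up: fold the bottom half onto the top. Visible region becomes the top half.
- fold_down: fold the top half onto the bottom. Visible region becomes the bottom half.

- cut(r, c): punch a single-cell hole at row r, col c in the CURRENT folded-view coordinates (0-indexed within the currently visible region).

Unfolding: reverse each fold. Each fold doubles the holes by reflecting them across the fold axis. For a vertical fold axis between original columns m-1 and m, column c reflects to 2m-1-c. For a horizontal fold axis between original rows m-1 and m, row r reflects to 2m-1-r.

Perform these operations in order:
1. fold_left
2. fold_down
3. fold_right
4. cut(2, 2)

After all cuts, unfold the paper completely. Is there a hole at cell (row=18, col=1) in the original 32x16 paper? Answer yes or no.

Op 1 fold_left: fold axis v@8; visible region now rows[0,32) x cols[0,8) = 32x8
Op 2 fold_down: fold axis h@16; visible region now rows[16,32) x cols[0,8) = 16x8
Op 3 fold_right: fold axis v@4; visible region now rows[16,32) x cols[4,8) = 16x4
Op 4 cut(2, 2): punch at orig (18,6); cuts so far [(18, 6)]; region rows[16,32) x cols[4,8) = 16x4
Unfold 1 (reflect across v@4): 2 holes -> [(18, 1), (18, 6)]
Unfold 2 (reflect across h@16): 4 holes -> [(13, 1), (13, 6), (18, 1), (18, 6)]
Unfold 3 (reflect across v@8): 8 holes -> [(13, 1), (13, 6), (13, 9), (13, 14), (18, 1), (18, 6), (18, 9), (18, 14)]
Holes: [(13, 1), (13, 6), (13, 9), (13, 14), (18, 1), (18, 6), (18, 9), (18, 14)]

Answer: yes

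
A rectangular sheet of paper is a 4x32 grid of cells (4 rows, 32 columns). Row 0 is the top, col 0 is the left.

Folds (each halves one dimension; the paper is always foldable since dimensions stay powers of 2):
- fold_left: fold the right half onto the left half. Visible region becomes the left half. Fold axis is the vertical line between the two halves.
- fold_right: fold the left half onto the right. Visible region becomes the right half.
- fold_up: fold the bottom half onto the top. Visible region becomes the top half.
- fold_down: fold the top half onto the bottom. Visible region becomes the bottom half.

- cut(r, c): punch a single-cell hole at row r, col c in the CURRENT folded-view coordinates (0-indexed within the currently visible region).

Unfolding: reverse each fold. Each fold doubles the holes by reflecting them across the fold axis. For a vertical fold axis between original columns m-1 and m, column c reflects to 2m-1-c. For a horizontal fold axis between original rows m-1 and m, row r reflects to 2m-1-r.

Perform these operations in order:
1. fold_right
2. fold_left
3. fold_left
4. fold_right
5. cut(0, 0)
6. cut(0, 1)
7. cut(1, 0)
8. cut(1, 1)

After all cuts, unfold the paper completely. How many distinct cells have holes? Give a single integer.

Op 1 fold_right: fold axis v@16; visible region now rows[0,4) x cols[16,32) = 4x16
Op 2 fold_left: fold axis v@24; visible region now rows[0,4) x cols[16,24) = 4x8
Op 3 fold_left: fold axis v@20; visible region now rows[0,4) x cols[16,20) = 4x4
Op 4 fold_right: fold axis v@18; visible region now rows[0,4) x cols[18,20) = 4x2
Op 5 cut(0, 0): punch at orig (0,18); cuts so far [(0, 18)]; region rows[0,4) x cols[18,20) = 4x2
Op 6 cut(0, 1): punch at orig (0,19); cuts so far [(0, 18), (0, 19)]; region rows[0,4) x cols[18,20) = 4x2
Op 7 cut(1, 0): punch at orig (1,18); cuts so far [(0, 18), (0, 19), (1, 18)]; region rows[0,4) x cols[18,20) = 4x2
Op 8 cut(1, 1): punch at orig (1,19); cuts so far [(0, 18), (0, 19), (1, 18), (1, 19)]; region rows[0,4) x cols[18,20) = 4x2
Unfold 1 (reflect across v@18): 8 holes -> [(0, 16), (0, 17), (0, 18), (0, 19), (1, 16), (1, 17), (1, 18), (1, 19)]
Unfold 2 (reflect across v@20): 16 holes -> [(0, 16), (0, 17), (0, 18), (0, 19), (0, 20), (0, 21), (0, 22), (0, 23), (1, 16), (1, 17), (1, 18), (1, 19), (1, 20), (1, 21), (1, 22), (1, 23)]
Unfold 3 (reflect across v@24): 32 holes -> [(0, 16), (0, 17), (0, 18), (0, 19), (0, 20), (0, 21), (0, 22), (0, 23), (0, 24), (0, 25), (0, 26), (0, 27), (0, 28), (0, 29), (0, 30), (0, 31), (1, 16), (1, 17), (1, 18), (1, 19), (1, 20), (1, 21), (1, 22), (1, 23), (1, 24), (1, 25), (1, 26), (1, 27), (1, 28), (1, 29), (1, 30), (1, 31)]
Unfold 4 (reflect across v@16): 64 holes -> [(0, 0), (0, 1), (0, 2), (0, 3), (0, 4), (0, 5), (0, 6), (0, 7), (0, 8), (0, 9), (0, 10), (0, 11), (0, 12), (0, 13), (0, 14), (0, 15), (0, 16), (0, 17), (0, 18), (0, 19), (0, 20), (0, 21), (0, 22), (0, 23), (0, 24), (0, 25), (0, 26), (0, 27), (0, 28), (0, 29), (0, 30), (0, 31), (1, 0), (1, 1), (1, 2), (1, 3), (1, 4), (1, 5), (1, 6), (1, 7), (1, 8), (1, 9), (1, 10), (1, 11), (1, 12), (1, 13), (1, 14), (1, 15), (1, 16), (1, 17), (1, 18), (1, 19), (1, 20), (1, 21), (1, 22), (1, 23), (1, 24), (1, 25), (1, 26), (1, 27), (1, 28), (1, 29), (1, 30), (1, 31)]

Answer: 64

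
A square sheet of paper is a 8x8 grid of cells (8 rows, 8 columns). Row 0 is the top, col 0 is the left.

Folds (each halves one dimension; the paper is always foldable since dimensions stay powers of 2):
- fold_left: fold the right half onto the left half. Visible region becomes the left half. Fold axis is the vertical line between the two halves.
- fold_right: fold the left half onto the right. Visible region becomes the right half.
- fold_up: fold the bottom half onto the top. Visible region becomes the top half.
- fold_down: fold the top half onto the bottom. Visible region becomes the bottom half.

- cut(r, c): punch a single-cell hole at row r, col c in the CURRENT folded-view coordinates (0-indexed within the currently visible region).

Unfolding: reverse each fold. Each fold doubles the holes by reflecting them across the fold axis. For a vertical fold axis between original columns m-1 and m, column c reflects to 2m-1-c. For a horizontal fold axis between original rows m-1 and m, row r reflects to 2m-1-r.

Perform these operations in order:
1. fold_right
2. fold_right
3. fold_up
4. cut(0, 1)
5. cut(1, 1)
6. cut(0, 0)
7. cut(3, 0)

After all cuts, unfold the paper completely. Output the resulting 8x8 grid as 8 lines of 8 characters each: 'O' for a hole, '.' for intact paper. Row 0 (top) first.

Answer: OOOOOOOO
O..OO..O
........
.OO..OO.
.OO..OO.
........
O..OO..O
OOOOOOOO

Derivation:
Op 1 fold_right: fold axis v@4; visible region now rows[0,8) x cols[4,8) = 8x4
Op 2 fold_right: fold axis v@6; visible region now rows[0,8) x cols[6,8) = 8x2
Op 3 fold_up: fold axis h@4; visible region now rows[0,4) x cols[6,8) = 4x2
Op 4 cut(0, 1): punch at orig (0,7); cuts so far [(0, 7)]; region rows[0,4) x cols[6,8) = 4x2
Op 5 cut(1, 1): punch at orig (1,7); cuts so far [(0, 7), (1, 7)]; region rows[0,4) x cols[6,8) = 4x2
Op 6 cut(0, 0): punch at orig (0,6); cuts so far [(0, 6), (0, 7), (1, 7)]; region rows[0,4) x cols[6,8) = 4x2
Op 7 cut(3, 0): punch at orig (3,6); cuts so far [(0, 6), (0, 7), (1, 7), (3, 6)]; region rows[0,4) x cols[6,8) = 4x2
Unfold 1 (reflect across h@4): 8 holes -> [(0, 6), (0, 7), (1, 7), (3, 6), (4, 6), (6, 7), (7, 6), (7, 7)]
Unfold 2 (reflect across v@6): 16 holes -> [(0, 4), (0, 5), (0, 6), (0, 7), (1, 4), (1, 7), (3, 5), (3, 6), (4, 5), (4, 6), (6, 4), (6, 7), (7, 4), (7, 5), (7, 6), (7, 7)]
Unfold 3 (reflect across v@4): 32 holes -> [(0, 0), (0, 1), (0, 2), (0, 3), (0, 4), (0, 5), (0, 6), (0, 7), (1, 0), (1, 3), (1, 4), (1, 7), (3, 1), (3, 2), (3, 5), (3, 6), (4, 1), (4, 2), (4, 5), (4, 6), (6, 0), (6, 3), (6, 4), (6, 7), (7, 0), (7, 1), (7, 2), (7, 3), (7, 4), (7, 5), (7, 6), (7, 7)]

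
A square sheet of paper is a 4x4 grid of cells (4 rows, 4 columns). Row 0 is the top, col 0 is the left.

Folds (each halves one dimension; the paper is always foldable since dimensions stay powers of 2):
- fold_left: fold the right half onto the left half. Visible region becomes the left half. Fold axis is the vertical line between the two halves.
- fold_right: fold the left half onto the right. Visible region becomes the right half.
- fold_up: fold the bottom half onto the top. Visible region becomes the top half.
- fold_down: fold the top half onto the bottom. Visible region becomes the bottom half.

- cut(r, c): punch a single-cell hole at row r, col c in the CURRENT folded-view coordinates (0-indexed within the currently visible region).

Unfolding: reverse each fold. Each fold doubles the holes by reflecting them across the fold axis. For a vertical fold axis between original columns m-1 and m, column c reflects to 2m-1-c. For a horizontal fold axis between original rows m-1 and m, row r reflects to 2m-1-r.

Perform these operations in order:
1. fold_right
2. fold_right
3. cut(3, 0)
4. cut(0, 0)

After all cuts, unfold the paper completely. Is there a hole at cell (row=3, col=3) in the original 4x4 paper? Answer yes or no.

Op 1 fold_right: fold axis v@2; visible region now rows[0,4) x cols[2,4) = 4x2
Op 2 fold_right: fold axis v@3; visible region now rows[0,4) x cols[3,4) = 4x1
Op 3 cut(3, 0): punch at orig (3,3); cuts so far [(3, 3)]; region rows[0,4) x cols[3,4) = 4x1
Op 4 cut(0, 0): punch at orig (0,3); cuts so far [(0, 3), (3, 3)]; region rows[0,4) x cols[3,4) = 4x1
Unfold 1 (reflect across v@3): 4 holes -> [(0, 2), (0, 3), (3, 2), (3, 3)]
Unfold 2 (reflect across v@2): 8 holes -> [(0, 0), (0, 1), (0, 2), (0, 3), (3, 0), (3, 1), (3, 2), (3, 3)]
Holes: [(0, 0), (0, 1), (0, 2), (0, 3), (3, 0), (3, 1), (3, 2), (3, 3)]

Answer: yes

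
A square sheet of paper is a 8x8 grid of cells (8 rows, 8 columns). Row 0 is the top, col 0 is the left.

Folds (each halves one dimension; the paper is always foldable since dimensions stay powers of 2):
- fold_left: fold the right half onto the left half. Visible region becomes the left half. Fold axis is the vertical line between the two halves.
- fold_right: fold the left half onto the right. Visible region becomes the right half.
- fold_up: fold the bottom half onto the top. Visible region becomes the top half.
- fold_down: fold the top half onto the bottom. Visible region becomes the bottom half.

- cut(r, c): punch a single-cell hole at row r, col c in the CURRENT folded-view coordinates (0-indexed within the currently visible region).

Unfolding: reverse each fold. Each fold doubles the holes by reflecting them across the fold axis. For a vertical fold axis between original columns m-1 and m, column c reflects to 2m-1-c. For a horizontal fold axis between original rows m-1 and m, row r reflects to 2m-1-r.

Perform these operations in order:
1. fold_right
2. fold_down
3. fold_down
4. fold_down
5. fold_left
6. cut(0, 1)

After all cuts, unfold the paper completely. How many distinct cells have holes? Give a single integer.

Answer: 32

Derivation:
Op 1 fold_right: fold axis v@4; visible region now rows[0,8) x cols[4,8) = 8x4
Op 2 fold_down: fold axis h@4; visible region now rows[4,8) x cols[4,8) = 4x4
Op 3 fold_down: fold axis h@6; visible region now rows[6,8) x cols[4,8) = 2x4
Op 4 fold_down: fold axis h@7; visible region now rows[7,8) x cols[4,8) = 1x4
Op 5 fold_left: fold axis v@6; visible region now rows[7,8) x cols[4,6) = 1x2
Op 6 cut(0, 1): punch at orig (7,5); cuts so far [(7, 5)]; region rows[7,8) x cols[4,6) = 1x2
Unfold 1 (reflect across v@6): 2 holes -> [(7, 5), (7, 6)]
Unfold 2 (reflect across h@7): 4 holes -> [(6, 5), (6, 6), (7, 5), (7, 6)]
Unfold 3 (reflect across h@6): 8 holes -> [(4, 5), (4, 6), (5, 5), (5, 6), (6, 5), (6, 6), (7, 5), (7, 6)]
Unfold 4 (reflect across h@4): 16 holes -> [(0, 5), (0, 6), (1, 5), (1, 6), (2, 5), (2, 6), (3, 5), (3, 6), (4, 5), (4, 6), (5, 5), (5, 6), (6, 5), (6, 6), (7, 5), (7, 6)]
Unfold 5 (reflect across v@4): 32 holes -> [(0, 1), (0, 2), (0, 5), (0, 6), (1, 1), (1, 2), (1, 5), (1, 6), (2, 1), (2, 2), (2, 5), (2, 6), (3, 1), (3, 2), (3, 5), (3, 6), (4, 1), (4, 2), (4, 5), (4, 6), (5, 1), (5, 2), (5, 5), (5, 6), (6, 1), (6, 2), (6, 5), (6, 6), (7, 1), (7, 2), (7, 5), (7, 6)]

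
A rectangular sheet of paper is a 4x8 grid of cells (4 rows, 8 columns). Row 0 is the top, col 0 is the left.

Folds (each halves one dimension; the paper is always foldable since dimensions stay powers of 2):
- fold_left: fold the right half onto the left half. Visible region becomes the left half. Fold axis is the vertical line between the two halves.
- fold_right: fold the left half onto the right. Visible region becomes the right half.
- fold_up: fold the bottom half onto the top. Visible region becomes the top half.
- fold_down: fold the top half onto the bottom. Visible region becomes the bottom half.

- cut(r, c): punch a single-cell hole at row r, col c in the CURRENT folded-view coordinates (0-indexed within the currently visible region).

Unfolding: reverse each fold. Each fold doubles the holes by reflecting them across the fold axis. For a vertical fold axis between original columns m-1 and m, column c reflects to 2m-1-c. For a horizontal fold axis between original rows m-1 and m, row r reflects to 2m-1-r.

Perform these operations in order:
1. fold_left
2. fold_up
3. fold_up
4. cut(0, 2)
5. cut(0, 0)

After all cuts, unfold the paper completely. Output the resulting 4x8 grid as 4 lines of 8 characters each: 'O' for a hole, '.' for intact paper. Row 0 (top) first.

Answer: O.O..O.O
O.O..O.O
O.O..O.O
O.O..O.O

Derivation:
Op 1 fold_left: fold axis v@4; visible region now rows[0,4) x cols[0,4) = 4x4
Op 2 fold_up: fold axis h@2; visible region now rows[0,2) x cols[0,4) = 2x4
Op 3 fold_up: fold axis h@1; visible region now rows[0,1) x cols[0,4) = 1x4
Op 4 cut(0, 2): punch at orig (0,2); cuts so far [(0, 2)]; region rows[0,1) x cols[0,4) = 1x4
Op 5 cut(0, 0): punch at orig (0,0); cuts so far [(0, 0), (0, 2)]; region rows[0,1) x cols[0,4) = 1x4
Unfold 1 (reflect across h@1): 4 holes -> [(0, 0), (0, 2), (1, 0), (1, 2)]
Unfold 2 (reflect across h@2): 8 holes -> [(0, 0), (0, 2), (1, 0), (1, 2), (2, 0), (2, 2), (3, 0), (3, 2)]
Unfold 3 (reflect across v@4): 16 holes -> [(0, 0), (0, 2), (0, 5), (0, 7), (1, 0), (1, 2), (1, 5), (1, 7), (2, 0), (2, 2), (2, 5), (2, 7), (3, 0), (3, 2), (3, 5), (3, 7)]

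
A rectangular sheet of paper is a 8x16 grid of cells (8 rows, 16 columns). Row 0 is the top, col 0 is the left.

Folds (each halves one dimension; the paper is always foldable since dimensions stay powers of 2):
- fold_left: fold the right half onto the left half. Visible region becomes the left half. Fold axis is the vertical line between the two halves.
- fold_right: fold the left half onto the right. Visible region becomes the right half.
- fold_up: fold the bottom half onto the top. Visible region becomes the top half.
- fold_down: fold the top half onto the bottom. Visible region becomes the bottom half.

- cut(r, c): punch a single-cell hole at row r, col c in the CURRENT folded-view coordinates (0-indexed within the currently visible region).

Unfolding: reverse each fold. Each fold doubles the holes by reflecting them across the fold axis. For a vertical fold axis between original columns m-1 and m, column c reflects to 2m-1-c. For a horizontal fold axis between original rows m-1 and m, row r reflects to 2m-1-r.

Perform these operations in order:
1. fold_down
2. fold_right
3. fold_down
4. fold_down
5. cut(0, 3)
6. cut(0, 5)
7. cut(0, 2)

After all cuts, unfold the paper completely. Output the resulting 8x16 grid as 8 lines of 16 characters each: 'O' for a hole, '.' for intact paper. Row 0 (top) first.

Op 1 fold_down: fold axis h@4; visible region now rows[4,8) x cols[0,16) = 4x16
Op 2 fold_right: fold axis v@8; visible region now rows[4,8) x cols[8,16) = 4x8
Op 3 fold_down: fold axis h@6; visible region now rows[6,8) x cols[8,16) = 2x8
Op 4 fold_down: fold axis h@7; visible region now rows[7,8) x cols[8,16) = 1x8
Op 5 cut(0, 3): punch at orig (7,11); cuts so far [(7, 11)]; region rows[7,8) x cols[8,16) = 1x8
Op 6 cut(0, 5): punch at orig (7,13); cuts so far [(7, 11), (7, 13)]; region rows[7,8) x cols[8,16) = 1x8
Op 7 cut(0, 2): punch at orig (7,10); cuts so far [(7, 10), (7, 11), (7, 13)]; region rows[7,8) x cols[8,16) = 1x8
Unfold 1 (reflect across h@7): 6 holes -> [(6, 10), (6, 11), (6, 13), (7, 10), (7, 11), (7, 13)]
Unfold 2 (reflect across h@6): 12 holes -> [(4, 10), (4, 11), (4, 13), (5, 10), (5, 11), (5, 13), (6, 10), (6, 11), (6, 13), (7, 10), (7, 11), (7, 13)]
Unfold 3 (reflect across v@8): 24 holes -> [(4, 2), (4, 4), (4, 5), (4, 10), (4, 11), (4, 13), (5, 2), (5, 4), (5, 5), (5, 10), (5, 11), (5, 13), (6, 2), (6, 4), (6, 5), (6, 10), (6, 11), (6, 13), (7, 2), (7, 4), (7, 5), (7, 10), (7, 11), (7, 13)]
Unfold 4 (reflect across h@4): 48 holes -> [(0, 2), (0, 4), (0, 5), (0, 10), (0, 11), (0, 13), (1, 2), (1, 4), (1, 5), (1, 10), (1, 11), (1, 13), (2, 2), (2, 4), (2, 5), (2, 10), (2, 11), (2, 13), (3, 2), (3, 4), (3, 5), (3, 10), (3, 11), (3, 13), (4, 2), (4, 4), (4, 5), (4, 10), (4, 11), (4, 13), (5, 2), (5, 4), (5, 5), (5, 10), (5, 11), (5, 13), (6, 2), (6, 4), (6, 5), (6, 10), (6, 11), (6, 13), (7, 2), (7, 4), (7, 5), (7, 10), (7, 11), (7, 13)]

Answer: ..O.OO....OO.O..
..O.OO....OO.O..
..O.OO....OO.O..
..O.OO....OO.O..
..O.OO....OO.O..
..O.OO....OO.O..
..O.OO....OO.O..
..O.OO....OO.O..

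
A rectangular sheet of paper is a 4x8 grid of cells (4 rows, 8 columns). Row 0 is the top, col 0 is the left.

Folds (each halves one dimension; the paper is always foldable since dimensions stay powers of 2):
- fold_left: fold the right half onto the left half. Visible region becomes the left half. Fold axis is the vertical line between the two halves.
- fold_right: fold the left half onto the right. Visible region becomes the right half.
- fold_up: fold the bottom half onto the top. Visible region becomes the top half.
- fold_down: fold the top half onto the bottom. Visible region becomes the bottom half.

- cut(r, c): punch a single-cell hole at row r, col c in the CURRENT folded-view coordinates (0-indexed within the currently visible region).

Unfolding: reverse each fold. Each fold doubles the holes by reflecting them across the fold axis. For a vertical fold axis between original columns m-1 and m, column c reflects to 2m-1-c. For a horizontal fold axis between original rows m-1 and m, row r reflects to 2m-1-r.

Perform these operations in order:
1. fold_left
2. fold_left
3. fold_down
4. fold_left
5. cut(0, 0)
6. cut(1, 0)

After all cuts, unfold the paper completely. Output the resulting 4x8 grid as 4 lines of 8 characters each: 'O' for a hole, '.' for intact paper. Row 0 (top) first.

Answer: OOOOOOOO
OOOOOOOO
OOOOOOOO
OOOOOOOO

Derivation:
Op 1 fold_left: fold axis v@4; visible region now rows[0,4) x cols[0,4) = 4x4
Op 2 fold_left: fold axis v@2; visible region now rows[0,4) x cols[0,2) = 4x2
Op 3 fold_down: fold axis h@2; visible region now rows[2,4) x cols[0,2) = 2x2
Op 4 fold_left: fold axis v@1; visible region now rows[2,4) x cols[0,1) = 2x1
Op 5 cut(0, 0): punch at orig (2,0); cuts so far [(2, 0)]; region rows[2,4) x cols[0,1) = 2x1
Op 6 cut(1, 0): punch at orig (3,0); cuts so far [(2, 0), (3, 0)]; region rows[2,4) x cols[0,1) = 2x1
Unfold 1 (reflect across v@1): 4 holes -> [(2, 0), (2, 1), (3, 0), (3, 1)]
Unfold 2 (reflect across h@2): 8 holes -> [(0, 0), (0, 1), (1, 0), (1, 1), (2, 0), (2, 1), (3, 0), (3, 1)]
Unfold 3 (reflect across v@2): 16 holes -> [(0, 0), (0, 1), (0, 2), (0, 3), (1, 0), (1, 1), (1, 2), (1, 3), (2, 0), (2, 1), (2, 2), (2, 3), (3, 0), (3, 1), (3, 2), (3, 3)]
Unfold 4 (reflect across v@4): 32 holes -> [(0, 0), (0, 1), (0, 2), (0, 3), (0, 4), (0, 5), (0, 6), (0, 7), (1, 0), (1, 1), (1, 2), (1, 3), (1, 4), (1, 5), (1, 6), (1, 7), (2, 0), (2, 1), (2, 2), (2, 3), (2, 4), (2, 5), (2, 6), (2, 7), (3, 0), (3, 1), (3, 2), (3, 3), (3, 4), (3, 5), (3, 6), (3, 7)]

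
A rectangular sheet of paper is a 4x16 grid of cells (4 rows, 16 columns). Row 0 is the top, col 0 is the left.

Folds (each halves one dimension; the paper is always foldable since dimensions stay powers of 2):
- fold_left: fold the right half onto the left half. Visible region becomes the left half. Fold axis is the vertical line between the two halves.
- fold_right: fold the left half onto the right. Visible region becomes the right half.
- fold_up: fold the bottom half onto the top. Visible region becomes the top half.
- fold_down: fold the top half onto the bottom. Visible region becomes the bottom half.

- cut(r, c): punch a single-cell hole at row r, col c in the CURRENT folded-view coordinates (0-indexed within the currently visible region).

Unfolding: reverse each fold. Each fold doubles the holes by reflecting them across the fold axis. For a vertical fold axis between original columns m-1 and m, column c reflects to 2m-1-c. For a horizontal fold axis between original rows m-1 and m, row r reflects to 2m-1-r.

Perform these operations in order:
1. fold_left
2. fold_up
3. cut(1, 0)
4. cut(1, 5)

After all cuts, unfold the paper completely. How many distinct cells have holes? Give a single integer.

Op 1 fold_left: fold axis v@8; visible region now rows[0,4) x cols[0,8) = 4x8
Op 2 fold_up: fold axis h@2; visible region now rows[0,2) x cols[0,8) = 2x8
Op 3 cut(1, 0): punch at orig (1,0); cuts so far [(1, 0)]; region rows[0,2) x cols[0,8) = 2x8
Op 4 cut(1, 5): punch at orig (1,5); cuts so far [(1, 0), (1, 5)]; region rows[0,2) x cols[0,8) = 2x8
Unfold 1 (reflect across h@2): 4 holes -> [(1, 0), (1, 5), (2, 0), (2, 5)]
Unfold 2 (reflect across v@8): 8 holes -> [(1, 0), (1, 5), (1, 10), (1, 15), (2, 0), (2, 5), (2, 10), (2, 15)]

Answer: 8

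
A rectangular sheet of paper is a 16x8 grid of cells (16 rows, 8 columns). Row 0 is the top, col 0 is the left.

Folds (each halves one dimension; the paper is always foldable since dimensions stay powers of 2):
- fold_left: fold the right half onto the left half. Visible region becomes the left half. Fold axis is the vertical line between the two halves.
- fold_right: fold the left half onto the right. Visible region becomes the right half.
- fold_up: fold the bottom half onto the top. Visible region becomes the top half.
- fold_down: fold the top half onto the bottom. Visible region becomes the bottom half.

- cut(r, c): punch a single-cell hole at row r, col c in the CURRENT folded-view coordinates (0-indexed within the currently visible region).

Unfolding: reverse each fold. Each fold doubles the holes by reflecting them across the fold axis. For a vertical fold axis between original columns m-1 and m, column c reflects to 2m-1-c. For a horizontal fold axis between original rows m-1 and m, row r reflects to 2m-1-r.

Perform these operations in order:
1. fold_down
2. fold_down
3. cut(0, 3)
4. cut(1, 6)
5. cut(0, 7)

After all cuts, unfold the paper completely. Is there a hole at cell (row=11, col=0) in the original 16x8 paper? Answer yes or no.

Op 1 fold_down: fold axis h@8; visible region now rows[8,16) x cols[0,8) = 8x8
Op 2 fold_down: fold axis h@12; visible region now rows[12,16) x cols[0,8) = 4x8
Op 3 cut(0, 3): punch at orig (12,3); cuts so far [(12, 3)]; region rows[12,16) x cols[0,8) = 4x8
Op 4 cut(1, 6): punch at orig (13,6); cuts so far [(12, 3), (13, 6)]; region rows[12,16) x cols[0,8) = 4x8
Op 5 cut(0, 7): punch at orig (12,7); cuts so far [(12, 3), (12, 7), (13, 6)]; region rows[12,16) x cols[0,8) = 4x8
Unfold 1 (reflect across h@12): 6 holes -> [(10, 6), (11, 3), (11, 7), (12, 3), (12, 7), (13, 6)]
Unfold 2 (reflect across h@8): 12 holes -> [(2, 6), (3, 3), (3, 7), (4, 3), (4, 7), (5, 6), (10, 6), (11, 3), (11, 7), (12, 3), (12, 7), (13, 6)]
Holes: [(2, 6), (3, 3), (3, 7), (4, 3), (4, 7), (5, 6), (10, 6), (11, 3), (11, 7), (12, 3), (12, 7), (13, 6)]

Answer: no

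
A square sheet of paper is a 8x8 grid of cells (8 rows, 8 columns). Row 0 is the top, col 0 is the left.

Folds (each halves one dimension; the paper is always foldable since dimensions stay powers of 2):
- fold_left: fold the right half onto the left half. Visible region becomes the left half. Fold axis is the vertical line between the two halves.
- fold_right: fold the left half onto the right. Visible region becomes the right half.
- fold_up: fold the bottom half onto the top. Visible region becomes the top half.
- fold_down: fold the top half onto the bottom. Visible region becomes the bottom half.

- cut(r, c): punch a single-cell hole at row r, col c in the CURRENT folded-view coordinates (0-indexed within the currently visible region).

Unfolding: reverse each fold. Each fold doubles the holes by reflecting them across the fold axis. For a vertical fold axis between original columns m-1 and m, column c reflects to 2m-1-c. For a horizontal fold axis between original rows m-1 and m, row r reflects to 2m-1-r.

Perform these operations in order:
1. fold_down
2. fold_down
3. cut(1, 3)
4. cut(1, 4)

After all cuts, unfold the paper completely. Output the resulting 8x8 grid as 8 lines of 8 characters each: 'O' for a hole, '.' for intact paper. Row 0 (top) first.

Answer: ...OO...
........
........
...OO...
...OO...
........
........
...OO...

Derivation:
Op 1 fold_down: fold axis h@4; visible region now rows[4,8) x cols[0,8) = 4x8
Op 2 fold_down: fold axis h@6; visible region now rows[6,8) x cols[0,8) = 2x8
Op 3 cut(1, 3): punch at orig (7,3); cuts so far [(7, 3)]; region rows[6,8) x cols[0,8) = 2x8
Op 4 cut(1, 4): punch at orig (7,4); cuts so far [(7, 3), (7, 4)]; region rows[6,8) x cols[0,8) = 2x8
Unfold 1 (reflect across h@6): 4 holes -> [(4, 3), (4, 4), (7, 3), (7, 4)]
Unfold 2 (reflect across h@4): 8 holes -> [(0, 3), (0, 4), (3, 3), (3, 4), (4, 3), (4, 4), (7, 3), (7, 4)]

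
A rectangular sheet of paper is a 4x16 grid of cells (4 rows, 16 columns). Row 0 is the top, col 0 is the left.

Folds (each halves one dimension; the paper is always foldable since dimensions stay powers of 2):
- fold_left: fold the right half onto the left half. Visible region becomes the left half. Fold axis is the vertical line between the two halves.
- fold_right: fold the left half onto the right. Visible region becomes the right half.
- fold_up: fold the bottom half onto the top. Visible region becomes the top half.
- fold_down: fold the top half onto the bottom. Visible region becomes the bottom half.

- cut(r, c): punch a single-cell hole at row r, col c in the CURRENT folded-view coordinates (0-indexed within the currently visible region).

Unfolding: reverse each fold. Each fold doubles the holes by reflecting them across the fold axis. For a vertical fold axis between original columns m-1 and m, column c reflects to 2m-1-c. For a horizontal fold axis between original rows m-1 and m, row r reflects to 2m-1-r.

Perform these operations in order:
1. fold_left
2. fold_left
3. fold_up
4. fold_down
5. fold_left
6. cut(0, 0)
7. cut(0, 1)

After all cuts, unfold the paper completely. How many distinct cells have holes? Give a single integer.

Answer: 64

Derivation:
Op 1 fold_left: fold axis v@8; visible region now rows[0,4) x cols[0,8) = 4x8
Op 2 fold_left: fold axis v@4; visible region now rows[0,4) x cols[0,4) = 4x4
Op 3 fold_up: fold axis h@2; visible region now rows[0,2) x cols[0,4) = 2x4
Op 4 fold_down: fold axis h@1; visible region now rows[1,2) x cols[0,4) = 1x4
Op 5 fold_left: fold axis v@2; visible region now rows[1,2) x cols[0,2) = 1x2
Op 6 cut(0, 0): punch at orig (1,0); cuts so far [(1, 0)]; region rows[1,2) x cols[0,2) = 1x2
Op 7 cut(0, 1): punch at orig (1,1); cuts so far [(1, 0), (1, 1)]; region rows[1,2) x cols[0,2) = 1x2
Unfold 1 (reflect across v@2): 4 holes -> [(1, 0), (1, 1), (1, 2), (1, 3)]
Unfold 2 (reflect across h@1): 8 holes -> [(0, 0), (0, 1), (0, 2), (0, 3), (1, 0), (1, 1), (1, 2), (1, 3)]
Unfold 3 (reflect across h@2): 16 holes -> [(0, 0), (0, 1), (0, 2), (0, 3), (1, 0), (1, 1), (1, 2), (1, 3), (2, 0), (2, 1), (2, 2), (2, 3), (3, 0), (3, 1), (3, 2), (3, 3)]
Unfold 4 (reflect across v@4): 32 holes -> [(0, 0), (0, 1), (0, 2), (0, 3), (0, 4), (0, 5), (0, 6), (0, 7), (1, 0), (1, 1), (1, 2), (1, 3), (1, 4), (1, 5), (1, 6), (1, 7), (2, 0), (2, 1), (2, 2), (2, 3), (2, 4), (2, 5), (2, 6), (2, 7), (3, 0), (3, 1), (3, 2), (3, 3), (3, 4), (3, 5), (3, 6), (3, 7)]
Unfold 5 (reflect across v@8): 64 holes -> [(0, 0), (0, 1), (0, 2), (0, 3), (0, 4), (0, 5), (0, 6), (0, 7), (0, 8), (0, 9), (0, 10), (0, 11), (0, 12), (0, 13), (0, 14), (0, 15), (1, 0), (1, 1), (1, 2), (1, 3), (1, 4), (1, 5), (1, 6), (1, 7), (1, 8), (1, 9), (1, 10), (1, 11), (1, 12), (1, 13), (1, 14), (1, 15), (2, 0), (2, 1), (2, 2), (2, 3), (2, 4), (2, 5), (2, 6), (2, 7), (2, 8), (2, 9), (2, 10), (2, 11), (2, 12), (2, 13), (2, 14), (2, 15), (3, 0), (3, 1), (3, 2), (3, 3), (3, 4), (3, 5), (3, 6), (3, 7), (3, 8), (3, 9), (3, 10), (3, 11), (3, 12), (3, 13), (3, 14), (3, 15)]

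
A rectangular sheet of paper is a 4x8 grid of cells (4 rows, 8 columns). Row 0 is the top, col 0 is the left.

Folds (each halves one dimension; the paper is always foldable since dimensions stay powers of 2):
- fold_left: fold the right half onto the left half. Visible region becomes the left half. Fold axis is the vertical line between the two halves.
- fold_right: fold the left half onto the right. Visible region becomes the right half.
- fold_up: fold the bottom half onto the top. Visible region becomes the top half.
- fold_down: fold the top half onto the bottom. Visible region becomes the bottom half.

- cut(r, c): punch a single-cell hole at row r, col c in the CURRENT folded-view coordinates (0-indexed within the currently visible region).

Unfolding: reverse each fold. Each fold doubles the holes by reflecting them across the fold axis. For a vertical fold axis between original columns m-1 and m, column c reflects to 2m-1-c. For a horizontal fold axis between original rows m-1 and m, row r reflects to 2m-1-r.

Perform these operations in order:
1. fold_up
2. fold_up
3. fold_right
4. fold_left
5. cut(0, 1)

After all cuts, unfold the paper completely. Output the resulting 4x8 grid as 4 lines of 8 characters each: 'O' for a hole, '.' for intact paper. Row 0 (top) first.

Answer: .OO..OO.
.OO..OO.
.OO..OO.
.OO..OO.

Derivation:
Op 1 fold_up: fold axis h@2; visible region now rows[0,2) x cols[0,8) = 2x8
Op 2 fold_up: fold axis h@1; visible region now rows[0,1) x cols[0,8) = 1x8
Op 3 fold_right: fold axis v@4; visible region now rows[0,1) x cols[4,8) = 1x4
Op 4 fold_left: fold axis v@6; visible region now rows[0,1) x cols[4,6) = 1x2
Op 5 cut(0, 1): punch at orig (0,5); cuts so far [(0, 5)]; region rows[0,1) x cols[4,6) = 1x2
Unfold 1 (reflect across v@6): 2 holes -> [(0, 5), (0, 6)]
Unfold 2 (reflect across v@4): 4 holes -> [(0, 1), (0, 2), (0, 5), (0, 6)]
Unfold 3 (reflect across h@1): 8 holes -> [(0, 1), (0, 2), (0, 5), (0, 6), (1, 1), (1, 2), (1, 5), (1, 6)]
Unfold 4 (reflect across h@2): 16 holes -> [(0, 1), (0, 2), (0, 5), (0, 6), (1, 1), (1, 2), (1, 5), (1, 6), (2, 1), (2, 2), (2, 5), (2, 6), (3, 1), (3, 2), (3, 5), (3, 6)]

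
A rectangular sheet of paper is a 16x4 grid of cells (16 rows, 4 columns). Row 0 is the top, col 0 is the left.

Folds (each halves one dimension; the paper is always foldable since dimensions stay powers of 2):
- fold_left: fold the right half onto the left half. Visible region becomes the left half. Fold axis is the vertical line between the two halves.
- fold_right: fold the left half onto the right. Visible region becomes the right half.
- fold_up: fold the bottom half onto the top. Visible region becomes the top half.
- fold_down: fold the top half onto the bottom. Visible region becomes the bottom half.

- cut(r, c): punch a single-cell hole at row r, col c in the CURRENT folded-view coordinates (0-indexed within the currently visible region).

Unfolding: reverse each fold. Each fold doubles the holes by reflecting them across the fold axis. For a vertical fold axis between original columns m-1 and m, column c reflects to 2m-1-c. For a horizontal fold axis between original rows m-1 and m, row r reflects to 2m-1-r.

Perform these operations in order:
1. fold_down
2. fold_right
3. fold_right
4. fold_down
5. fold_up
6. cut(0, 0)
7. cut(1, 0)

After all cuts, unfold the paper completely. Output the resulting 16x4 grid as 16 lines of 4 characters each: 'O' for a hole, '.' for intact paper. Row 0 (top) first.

Answer: OOOO
OOOO
OOOO
OOOO
OOOO
OOOO
OOOO
OOOO
OOOO
OOOO
OOOO
OOOO
OOOO
OOOO
OOOO
OOOO

Derivation:
Op 1 fold_down: fold axis h@8; visible region now rows[8,16) x cols[0,4) = 8x4
Op 2 fold_right: fold axis v@2; visible region now rows[8,16) x cols[2,4) = 8x2
Op 3 fold_right: fold axis v@3; visible region now rows[8,16) x cols[3,4) = 8x1
Op 4 fold_down: fold axis h@12; visible region now rows[12,16) x cols[3,4) = 4x1
Op 5 fold_up: fold axis h@14; visible region now rows[12,14) x cols[3,4) = 2x1
Op 6 cut(0, 0): punch at orig (12,3); cuts so far [(12, 3)]; region rows[12,14) x cols[3,4) = 2x1
Op 7 cut(1, 0): punch at orig (13,3); cuts so far [(12, 3), (13, 3)]; region rows[12,14) x cols[3,4) = 2x1
Unfold 1 (reflect across h@14): 4 holes -> [(12, 3), (13, 3), (14, 3), (15, 3)]
Unfold 2 (reflect across h@12): 8 holes -> [(8, 3), (9, 3), (10, 3), (11, 3), (12, 3), (13, 3), (14, 3), (15, 3)]
Unfold 3 (reflect across v@3): 16 holes -> [(8, 2), (8, 3), (9, 2), (9, 3), (10, 2), (10, 3), (11, 2), (11, 3), (12, 2), (12, 3), (13, 2), (13, 3), (14, 2), (14, 3), (15, 2), (15, 3)]
Unfold 4 (reflect across v@2): 32 holes -> [(8, 0), (8, 1), (8, 2), (8, 3), (9, 0), (9, 1), (9, 2), (9, 3), (10, 0), (10, 1), (10, 2), (10, 3), (11, 0), (11, 1), (11, 2), (11, 3), (12, 0), (12, 1), (12, 2), (12, 3), (13, 0), (13, 1), (13, 2), (13, 3), (14, 0), (14, 1), (14, 2), (14, 3), (15, 0), (15, 1), (15, 2), (15, 3)]
Unfold 5 (reflect across h@8): 64 holes -> [(0, 0), (0, 1), (0, 2), (0, 3), (1, 0), (1, 1), (1, 2), (1, 3), (2, 0), (2, 1), (2, 2), (2, 3), (3, 0), (3, 1), (3, 2), (3, 3), (4, 0), (4, 1), (4, 2), (4, 3), (5, 0), (5, 1), (5, 2), (5, 3), (6, 0), (6, 1), (6, 2), (6, 3), (7, 0), (7, 1), (7, 2), (7, 3), (8, 0), (8, 1), (8, 2), (8, 3), (9, 0), (9, 1), (9, 2), (9, 3), (10, 0), (10, 1), (10, 2), (10, 3), (11, 0), (11, 1), (11, 2), (11, 3), (12, 0), (12, 1), (12, 2), (12, 3), (13, 0), (13, 1), (13, 2), (13, 3), (14, 0), (14, 1), (14, 2), (14, 3), (15, 0), (15, 1), (15, 2), (15, 3)]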